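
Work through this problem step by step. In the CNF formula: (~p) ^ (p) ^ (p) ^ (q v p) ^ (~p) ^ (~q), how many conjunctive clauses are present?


A CNF formula is a conjunction of clauses.
Clauses are separated by ^.
Counting the conjuncts: 6 clauses.

6


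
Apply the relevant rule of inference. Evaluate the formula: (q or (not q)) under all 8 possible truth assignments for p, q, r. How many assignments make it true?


Check all 8 assignments:
p=0, q=0, r=0: 1
p=0, q=0, r=1: 1
p=0, q=1, r=0: 1
p=0, q=1, r=1: 1
p=1, q=0, r=0: 1
p=1, q=0, r=1: 1
p=1, q=1, r=0: 1
p=1, q=1, r=1: 1
Count of True = 8

8


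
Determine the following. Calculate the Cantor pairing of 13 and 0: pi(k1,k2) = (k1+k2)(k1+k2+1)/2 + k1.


k1 + k2 = 13
(k1+k2)(k1+k2+1)/2 = 13 * 14 / 2 = 91
pi = 91 + 13 = 104

104


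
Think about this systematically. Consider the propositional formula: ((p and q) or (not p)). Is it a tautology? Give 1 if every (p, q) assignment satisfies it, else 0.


Check all 4 assignments:
p=0, q=0: 1
p=0, q=1: 1
p=1, q=0: 0
p=1, q=1: 1
Satisfying count = 3/4.
Tautology iff count = 4: no.

0


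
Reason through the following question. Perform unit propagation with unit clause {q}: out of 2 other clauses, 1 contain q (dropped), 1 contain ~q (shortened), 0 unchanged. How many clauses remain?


Satisfied (removed): 1
Shortened (remain): 1
Unchanged (remain): 0
Remaining = 1 + 0 = 1

1


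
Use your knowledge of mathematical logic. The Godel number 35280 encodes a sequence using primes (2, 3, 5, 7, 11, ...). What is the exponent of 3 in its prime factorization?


Factorize 35280 by dividing by 3 repeatedly.
Division steps: 3 divides 35280 exactly 2 time(s).
Exponent of 3 = 2

2


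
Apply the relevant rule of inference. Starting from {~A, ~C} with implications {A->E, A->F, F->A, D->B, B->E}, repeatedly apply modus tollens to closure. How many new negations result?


Initial negated facts: {~A, ~C}
Apply modus tollens to closure:
  ~A and F->A  =>  ~F
Final negated: {~A, ~C, ~F}
New negations: {~F}
Count = 1

1


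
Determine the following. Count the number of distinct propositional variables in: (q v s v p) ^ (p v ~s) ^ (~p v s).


Identify each variable that appears in the formula.
Variables found: p, q, s
Count = 3

3


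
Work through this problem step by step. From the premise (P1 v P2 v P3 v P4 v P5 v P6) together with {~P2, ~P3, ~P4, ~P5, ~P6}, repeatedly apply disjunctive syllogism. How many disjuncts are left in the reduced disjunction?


Original disjuncts (6): P1, P2, P3, P4, P5, P6
Negated (eliminate): ~P2, ~P3, ~P4, ~P5, ~P6
Remaining disjuncts: P1
Count = 6 - 5 = 1

1


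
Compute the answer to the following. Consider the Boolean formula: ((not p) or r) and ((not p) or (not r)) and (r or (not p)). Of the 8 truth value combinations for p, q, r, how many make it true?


Evaluate all 8 assignments for p, q, r:
p=0, q=0, r=0: 1
p=0, q=0, r=1: 1
p=0, q=1, r=0: 1
p=0, q=1, r=1: 1
p=1, q=0, r=0: 0
p=1, q=0, r=1: 0
p=1, q=1, r=0: 0
p=1, q=1, r=1: 0
Satisfying count = 4

4


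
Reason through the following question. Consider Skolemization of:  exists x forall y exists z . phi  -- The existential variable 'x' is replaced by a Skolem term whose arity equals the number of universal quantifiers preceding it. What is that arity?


Quantifier prefix: exists x forall y exists z
'x' is existentially quantified at position 1.
No universal quantifiers precede it.
Skolem function arity = 0 (a Skolem constant)

0


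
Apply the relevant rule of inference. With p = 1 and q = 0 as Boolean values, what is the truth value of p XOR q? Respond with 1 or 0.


p = 1, q = 0
Operation: p XOR q
Evaluate: 1 XOR 0 = 1

1


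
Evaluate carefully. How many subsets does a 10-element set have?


The power set of a set with n elements has 2^n elements.
|P(S)| = 2^10 = 1024

1024


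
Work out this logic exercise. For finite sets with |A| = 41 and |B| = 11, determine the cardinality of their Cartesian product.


The Cartesian product A x B contains all ordered pairs (a, b).
|A x B| = |A| * |B| = 41 * 11 = 451

451


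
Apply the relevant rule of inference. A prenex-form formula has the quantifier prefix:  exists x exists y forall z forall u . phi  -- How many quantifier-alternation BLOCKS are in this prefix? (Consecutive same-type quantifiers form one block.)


Quantifier-type sequence: E E A A  (A=forall, E=exists)
Group into maximal same-type runs:
  Ex2 | Ax2
Number of blocks = 2

2


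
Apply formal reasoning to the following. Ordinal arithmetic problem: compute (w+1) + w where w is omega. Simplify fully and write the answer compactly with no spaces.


Compute (w+1) + w.
Ordinal + is associative but NOT commutative; for finite n>0, n + w = w but w + n stays w+n.
(w+1) + w = w + (1+w) = w + w = w*2 (the finite tail 1 is absorbed by the right w).
Result = w*2

w*2


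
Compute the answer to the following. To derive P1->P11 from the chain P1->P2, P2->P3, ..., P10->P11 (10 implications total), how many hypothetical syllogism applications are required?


With 10 implications in a chain connecting 11 propositions:
P1->P2, P2->P3, ..., P10->P11
Steps needed = (number of implications) - 1 = 10 - 1 = 9

9


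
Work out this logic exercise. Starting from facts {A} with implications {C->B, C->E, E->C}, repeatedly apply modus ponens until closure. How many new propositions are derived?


Initial facts: {A}
Apply modus ponens to closure:
  (no implication fires)
Final known: {A}
New propositions: {(none)}
Count = 0

0


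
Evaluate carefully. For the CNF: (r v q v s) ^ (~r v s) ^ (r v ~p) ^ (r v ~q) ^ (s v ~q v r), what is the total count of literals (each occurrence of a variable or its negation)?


Counting literals in each clause:
Clause 1: 3 literal(s)
Clause 2: 2 literal(s)
Clause 3: 2 literal(s)
Clause 4: 2 literal(s)
Clause 5: 3 literal(s)
Total = 12

12


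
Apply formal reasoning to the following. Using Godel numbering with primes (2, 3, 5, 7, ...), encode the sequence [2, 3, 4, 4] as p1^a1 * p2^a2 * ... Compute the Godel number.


Encode each element as an exponent of the corresponding prime:
  2^2 = 4
  3^3 = 27
  5^4 = 625
  7^4 = 2401
Product = 4 * 27 * 625 * 2401 = 162067500

162067500


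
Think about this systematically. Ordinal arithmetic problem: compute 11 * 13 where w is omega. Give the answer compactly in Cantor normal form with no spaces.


Compute 11 * 13.
Ordinal * is associative and left-distributive over +, but NOT commutative; for finite n>1, n*w = w but w*n stays w*n.
Both finite; ordinal * agrees with natural *: 11 * 13 = 143.
Result = 143

143


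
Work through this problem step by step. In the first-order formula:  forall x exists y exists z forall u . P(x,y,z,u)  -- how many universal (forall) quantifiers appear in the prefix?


Quantifier prefix: forall x exists y exists z forall u
Mark each quantifier type:
  U E E U
Universal count = 2, Existential count = 2
Asked for universal (forall) quantifiers: 2

2


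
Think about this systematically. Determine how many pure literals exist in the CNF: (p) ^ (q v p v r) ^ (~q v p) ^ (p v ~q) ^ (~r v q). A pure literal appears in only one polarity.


Check each variable for pure literal status:
p: pure positive
q: mixed (not pure)
r: mixed (not pure)
Pure literal count = 1

1


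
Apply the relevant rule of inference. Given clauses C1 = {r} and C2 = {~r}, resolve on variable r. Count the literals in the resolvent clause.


Remove r from C1 and ~r from C2.
C1 remainder: {}
C2 remainder: {}
Union (resolvent): {} (empty clause)
Resolvent has 0 literal(s).

0


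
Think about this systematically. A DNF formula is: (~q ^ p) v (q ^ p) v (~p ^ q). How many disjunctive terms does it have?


A DNF formula is a disjunction of terms (conjunctions).
Terms are separated by v.
Counting the disjuncts: 3 terms.

3


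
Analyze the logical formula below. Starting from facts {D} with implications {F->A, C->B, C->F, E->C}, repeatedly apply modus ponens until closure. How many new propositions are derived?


Initial facts: {D}
Apply modus ponens to closure:
  (no implication fires)
Final known: {D}
New propositions: {(none)}
Count = 0

0


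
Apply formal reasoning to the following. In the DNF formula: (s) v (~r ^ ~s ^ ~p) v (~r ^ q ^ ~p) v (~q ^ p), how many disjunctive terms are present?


A DNF formula is a disjunction of terms (conjunctions).
Terms are separated by v.
Counting the disjuncts: 4 terms.

4


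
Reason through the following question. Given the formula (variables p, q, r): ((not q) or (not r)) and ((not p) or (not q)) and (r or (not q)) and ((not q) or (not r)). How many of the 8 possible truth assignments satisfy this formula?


Evaluate all 8 assignments for p, q, r:
p=0, q=0, r=0: 1
p=0, q=0, r=1: 1
p=0, q=1, r=0: 0
p=0, q=1, r=1: 0
p=1, q=0, r=0: 1
p=1, q=0, r=1: 1
p=1, q=1, r=0: 0
p=1, q=1, r=1: 0
Satisfying count = 4

4


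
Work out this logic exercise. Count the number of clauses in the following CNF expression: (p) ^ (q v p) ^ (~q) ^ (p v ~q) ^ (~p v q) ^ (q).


A CNF formula is a conjunction of clauses.
Clauses are separated by ^.
Counting the conjuncts: 6 clauses.

6


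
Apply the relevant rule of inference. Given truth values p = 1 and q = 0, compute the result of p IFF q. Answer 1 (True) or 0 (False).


p = 1, q = 0
Operation: p IFF q
Evaluate: 1 IFF 0 = 0

0


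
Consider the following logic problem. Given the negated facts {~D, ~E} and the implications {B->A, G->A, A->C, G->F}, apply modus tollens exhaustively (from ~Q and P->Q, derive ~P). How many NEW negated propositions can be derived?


Initial negated facts: {~D, ~E}
Apply modus tollens to closure:
  (no implication fires)
Final negated: {~D, ~E}
New negations: {(none)}
Count = 0

0


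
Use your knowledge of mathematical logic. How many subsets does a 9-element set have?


The power set of a set with n elements has 2^n elements.
|P(S)| = 2^9 = 512

512


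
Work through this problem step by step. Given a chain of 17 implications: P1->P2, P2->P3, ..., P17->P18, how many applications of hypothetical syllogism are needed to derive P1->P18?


With 17 implications in a chain connecting 18 propositions:
P1->P2, P2->P3, ..., P17->P18
Steps needed = (number of implications) - 1 = 17 - 1 = 16

16


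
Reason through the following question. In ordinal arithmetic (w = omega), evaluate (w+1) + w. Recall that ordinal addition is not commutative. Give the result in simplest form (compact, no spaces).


Compute (w+1) + w.
Ordinal + is associative but NOT commutative; for finite n>0, n + w = w but w + n stays w+n.
(w+1) + w = w + (1+w) = w + w = w*2 (the finite tail 1 is absorbed by the right w).
Result = w*2

w*2


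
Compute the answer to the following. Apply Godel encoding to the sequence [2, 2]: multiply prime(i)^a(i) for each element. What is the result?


Encode each element as an exponent of the corresponding prime:
  2^2 = 4
  3^2 = 9
Product = 4 * 9 = 36

36


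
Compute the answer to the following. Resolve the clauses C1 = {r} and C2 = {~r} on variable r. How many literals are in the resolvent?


Remove r from C1 and ~r from C2.
C1 remainder: {}
C2 remainder: {}
Union (resolvent): {} (empty clause)
Resolvent has 0 literal(s).

0


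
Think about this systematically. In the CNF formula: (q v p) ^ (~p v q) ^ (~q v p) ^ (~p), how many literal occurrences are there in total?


Counting literals in each clause:
Clause 1: 2 literal(s)
Clause 2: 2 literal(s)
Clause 3: 2 literal(s)
Clause 4: 1 literal(s)
Total = 7

7


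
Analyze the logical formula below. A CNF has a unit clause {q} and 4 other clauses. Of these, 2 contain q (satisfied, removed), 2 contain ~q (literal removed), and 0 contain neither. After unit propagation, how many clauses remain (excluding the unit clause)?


Satisfied (removed): 2
Shortened (remain): 2
Unchanged (remain): 0
Remaining = 2 + 0 = 2

2


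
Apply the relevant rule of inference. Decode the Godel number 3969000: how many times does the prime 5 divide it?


Factorize 3969000 by dividing by 5 repeatedly.
Division steps: 5 divides 3969000 exactly 3 time(s).
Exponent of 5 = 3

3


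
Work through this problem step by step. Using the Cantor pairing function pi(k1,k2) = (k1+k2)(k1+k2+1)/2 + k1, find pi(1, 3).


k1 + k2 = 4
(k1+k2)(k1+k2+1)/2 = 4 * 5 / 2 = 10
pi = 10 + 1 = 11

11


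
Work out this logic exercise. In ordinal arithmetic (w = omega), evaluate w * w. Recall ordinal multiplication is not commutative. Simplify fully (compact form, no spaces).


Compute w * w.
Ordinal * is associative and left-distributive over +, but NOT commutative; for finite n>1, n*w = w but w*n stays w*n.
w * w = w^2 by definition.
Result = w^2

w^2


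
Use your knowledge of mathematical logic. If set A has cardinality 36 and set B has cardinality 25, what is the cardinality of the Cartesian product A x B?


The Cartesian product A x B contains all ordered pairs (a, b).
|A x B| = |A| * |B| = 36 * 25 = 900

900


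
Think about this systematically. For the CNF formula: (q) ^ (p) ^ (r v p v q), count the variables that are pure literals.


Check each variable for pure literal status:
p: pure positive
q: pure positive
r: pure positive
Pure literal count = 3

3


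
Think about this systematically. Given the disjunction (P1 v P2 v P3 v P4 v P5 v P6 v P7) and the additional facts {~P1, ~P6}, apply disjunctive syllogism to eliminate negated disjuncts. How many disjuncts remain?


Original disjuncts (7): P1, P2, P3, P4, P5, P6, P7
Negated (eliminate): ~P1, ~P6
Remaining disjuncts: P2, P3, P4, P5, P7
Count = 7 - 2 = 5

5


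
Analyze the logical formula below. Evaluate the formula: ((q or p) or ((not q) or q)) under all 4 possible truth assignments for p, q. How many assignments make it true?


Check all 4 assignments:
p=0, q=0: 1
p=0, q=1: 1
p=1, q=0: 1
p=1, q=1: 1
Count of True = 4

4


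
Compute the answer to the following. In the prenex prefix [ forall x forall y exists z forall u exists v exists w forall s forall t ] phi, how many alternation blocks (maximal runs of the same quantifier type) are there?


Quantifier-type sequence: A A E A E E A A  (A=forall, E=exists)
Group into maximal same-type runs:
  Ax2 | Ex1 | Ax1 | Ex2 | Ax2
Number of blocks = 5

5


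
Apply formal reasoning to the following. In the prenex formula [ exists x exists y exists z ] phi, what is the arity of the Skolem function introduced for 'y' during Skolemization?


Quantifier prefix: exists x exists y exists z
'y' is existentially quantified at position 2.
No universal quantifiers precede it.
Skolem function arity = 0 (a Skolem constant)

0


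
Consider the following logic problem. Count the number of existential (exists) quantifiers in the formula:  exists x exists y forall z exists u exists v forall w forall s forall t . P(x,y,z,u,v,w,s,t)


Quantifier prefix: exists x exists y forall z exists u exists v forall w forall s forall t
Mark each quantifier type:
  E E U E E U U U
Universal count = 4, Existential count = 4
Asked for existential (exists) quantifiers: 4

4


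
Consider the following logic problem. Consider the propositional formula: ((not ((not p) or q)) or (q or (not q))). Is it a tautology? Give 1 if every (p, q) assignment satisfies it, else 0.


Check all 4 assignments:
p=0, q=0: 1
p=0, q=1: 1
p=1, q=0: 1
p=1, q=1: 1
Satisfying count = 4/4.
Tautology iff count = 4: yes.

1


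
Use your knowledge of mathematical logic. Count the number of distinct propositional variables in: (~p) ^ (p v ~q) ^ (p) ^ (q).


Identify each variable that appears in the formula.
Variables found: p, q
Count = 2

2


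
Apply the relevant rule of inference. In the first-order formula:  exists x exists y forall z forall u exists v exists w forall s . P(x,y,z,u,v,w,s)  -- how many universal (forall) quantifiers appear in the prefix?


Quantifier prefix: exists x exists y forall z forall u exists v exists w forall s
Mark each quantifier type:
  E E U U E E U
Universal count = 3, Existential count = 4
Asked for universal (forall) quantifiers: 3

3


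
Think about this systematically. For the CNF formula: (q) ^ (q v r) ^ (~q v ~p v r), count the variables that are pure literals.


Check each variable for pure literal status:
p: pure negative
q: mixed (not pure)
r: pure positive
Pure literal count = 2

2


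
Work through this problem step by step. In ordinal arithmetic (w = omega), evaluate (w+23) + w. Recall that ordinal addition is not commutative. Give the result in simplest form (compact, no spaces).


Compute (w+23) + w.
Ordinal + is associative but NOT commutative; for finite n>0, n + w = w but w + n stays w+n.
(w+23) + w = w + (23+w) = w + w = w*2 (the finite tail 23 is absorbed by the right w).
Result = w*2

w*2


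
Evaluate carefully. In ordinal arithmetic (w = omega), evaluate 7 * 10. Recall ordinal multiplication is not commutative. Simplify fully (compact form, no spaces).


Compute 7 * 10.
Ordinal * is associative and left-distributive over +, but NOT commutative; for finite n>1, n*w = w but w*n stays w*n.
Both finite; ordinal * agrees with natural *: 7 * 10 = 70.
Result = 70

70


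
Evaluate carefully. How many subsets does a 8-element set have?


The power set of a set with n elements has 2^n elements.
|P(S)| = 2^8 = 256

256


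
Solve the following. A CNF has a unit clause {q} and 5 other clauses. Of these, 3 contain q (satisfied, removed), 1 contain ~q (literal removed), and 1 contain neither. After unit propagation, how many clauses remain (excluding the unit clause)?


Satisfied (removed): 3
Shortened (remain): 1
Unchanged (remain): 1
Remaining = 1 + 1 = 2

2


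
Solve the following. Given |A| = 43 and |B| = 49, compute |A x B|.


The Cartesian product A x B contains all ordered pairs (a, b).
|A x B| = |A| * |B| = 43 * 49 = 2107

2107


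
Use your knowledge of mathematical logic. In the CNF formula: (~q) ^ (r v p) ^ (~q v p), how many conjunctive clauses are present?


A CNF formula is a conjunction of clauses.
Clauses are separated by ^.
Counting the conjuncts: 3 clauses.

3


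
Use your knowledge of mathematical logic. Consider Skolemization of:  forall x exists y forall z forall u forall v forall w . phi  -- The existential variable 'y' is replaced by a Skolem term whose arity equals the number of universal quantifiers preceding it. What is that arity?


Quantifier prefix: forall x exists y forall z forall u forall v forall w
'y' is existentially quantified at position 2.
Universal variables preceding it: x
Skolem function arity = 1

1


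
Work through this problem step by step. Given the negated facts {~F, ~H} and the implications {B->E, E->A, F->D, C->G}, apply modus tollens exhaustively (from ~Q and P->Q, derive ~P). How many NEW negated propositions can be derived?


Initial negated facts: {~F, ~H}
Apply modus tollens to closure:
  (no implication fires)
Final negated: {~F, ~H}
New negations: {(none)}
Count = 0

0


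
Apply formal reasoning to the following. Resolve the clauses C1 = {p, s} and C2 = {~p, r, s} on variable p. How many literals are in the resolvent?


Remove p from C1 and ~p from C2.
C1 remainder: {s}
C2 remainder: {r, s}
Union (resolvent): {r, s}
Resolvent has 2 literal(s).

2


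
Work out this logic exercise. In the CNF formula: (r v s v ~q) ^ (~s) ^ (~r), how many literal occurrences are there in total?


Counting literals in each clause:
Clause 1: 3 literal(s)
Clause 2: 1 literal(s)
Clause 3: 1 literal(s)
Total = 5

5


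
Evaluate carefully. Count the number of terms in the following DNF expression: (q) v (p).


A DNF formula is a disjunction of terms (conjunctions).
Terms are separated by v.
Counting the disjuncts: 2 terms.

2


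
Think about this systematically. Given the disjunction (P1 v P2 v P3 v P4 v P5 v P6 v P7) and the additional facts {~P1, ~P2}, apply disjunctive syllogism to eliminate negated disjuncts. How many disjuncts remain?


Original disjuncts (7): P1, P2, P3, P4, P5, P6, P7
Negated (eliminate): ~P1, ~P2
Remaining disjuncts: P3, P4, P5, P6, P7
Count = 7 - 2 = 5

5


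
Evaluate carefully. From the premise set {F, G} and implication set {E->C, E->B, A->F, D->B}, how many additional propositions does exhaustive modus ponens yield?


Initial facts: {F, G}
Apply modus ponens to closure:
  (no implication fires)
Final known: {F, G}
New propositions: {(none)}
Count = 0

0


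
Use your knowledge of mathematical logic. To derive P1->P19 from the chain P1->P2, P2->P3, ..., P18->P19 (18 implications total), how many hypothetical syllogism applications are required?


With 18 implications in a chain connecting 19 propositions:
P1->P2, P2->P3, ..., P18->P19
Steps needed = (number of implications) - 1 = 18 - 1 = 17

17


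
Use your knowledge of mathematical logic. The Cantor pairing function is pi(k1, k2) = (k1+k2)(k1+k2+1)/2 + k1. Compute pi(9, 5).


k1 + k2 = 14
(k1+k2)(k1+k2+1)/2 = 14 * 15 / 2 = 105
pi = 105 + 9 = 114

114


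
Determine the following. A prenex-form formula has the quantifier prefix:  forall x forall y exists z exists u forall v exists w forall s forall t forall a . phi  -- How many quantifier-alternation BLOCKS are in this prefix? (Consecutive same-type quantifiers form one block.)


Quantifier-type sequence: A A E E A E A A A  (A=forall, E=exists)
Group into maximal same-type runs:
  Ax2 | Ex2 | Ax1 | Ex1 | Ax3
Number of blocks = 5

5


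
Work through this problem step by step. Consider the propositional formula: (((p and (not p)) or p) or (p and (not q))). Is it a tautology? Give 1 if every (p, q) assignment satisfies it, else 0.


Check all 4 assignments:
p=0, q=0: 0
p=0, q=1: 0
p=1, q=0: 1
p=1, q=1: 1
Satisfying count = 2/4.
Tautology iff count = 4: no.

0


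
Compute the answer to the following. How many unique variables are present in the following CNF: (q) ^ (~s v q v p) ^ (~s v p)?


Identify each variable that appears in the formula.
Variables found: p, q, s
Count = 3

3


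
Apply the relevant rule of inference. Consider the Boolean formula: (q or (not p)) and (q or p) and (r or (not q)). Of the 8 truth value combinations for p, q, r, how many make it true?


Evaluate all 8 assignments for p, q, r:
p=0, q=0, r=0: 0
p=0, q=0, r=1: 0
p=0, q=1, r=0: 0
p=0, q=1, r=1: 1
p=1, q=0, r=0: 0
p=1, q=0, r=1: 0
p=1, q=1, r=0: 0
p=1, q=1, r=1: 1
Satisfying count = 2

2


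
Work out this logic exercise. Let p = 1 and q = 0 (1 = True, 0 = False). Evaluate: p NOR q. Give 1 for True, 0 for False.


p = 1, q = 0
Operation: p NOR q
Evaluate: 1 NOR 0 = 0

0


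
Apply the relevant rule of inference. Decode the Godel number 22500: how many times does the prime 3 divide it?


Factorize 22500 by dividing by 3 repeatedly.
Division steps: 3 divides 22500 exactly 2 time(s).
Exponent of 3 = 2

2


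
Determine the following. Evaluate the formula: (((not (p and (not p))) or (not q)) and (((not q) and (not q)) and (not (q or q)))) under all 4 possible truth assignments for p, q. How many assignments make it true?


Check all 4 assignments:
p=0, q=0: 1
p=0, q=1: 0
p=1, q=0: 1
p=1, q=1: 0
Count of True = 2

2


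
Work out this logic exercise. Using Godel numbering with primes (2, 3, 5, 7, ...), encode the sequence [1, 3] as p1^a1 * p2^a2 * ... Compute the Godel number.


Encode each element as an exponent of the corresponding prime:
  2^1 = 2
  3^3 = 27
Product = 2 * 27 = 54

54


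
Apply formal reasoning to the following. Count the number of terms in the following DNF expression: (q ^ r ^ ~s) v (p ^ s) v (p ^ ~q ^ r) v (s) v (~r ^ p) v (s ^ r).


A DNF formula is a disjunction of terms (conjunctions).
Terms are separated by v.
Counting the disjuncts: 6 terms.

6


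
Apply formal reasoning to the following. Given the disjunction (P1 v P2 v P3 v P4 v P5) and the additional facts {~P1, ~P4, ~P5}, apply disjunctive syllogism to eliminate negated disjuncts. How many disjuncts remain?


Original disjuncts (5): P1, P2, P3, P4, P5
Negated (eliminate): ~P1, ~P4, ~P5
Remaining disjuncts: P2, P3
Count = 5 - 3 = 2

2


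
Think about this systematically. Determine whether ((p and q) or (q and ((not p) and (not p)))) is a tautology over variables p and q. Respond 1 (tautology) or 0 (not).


Check all 4 assignments:
p=0, q=0: 0
p=0, q=1: 1
p=1, q=0: 0
p=1, q=1: 1
Satisfying count = 2/4.
Tautology iff count = 4: no.

0


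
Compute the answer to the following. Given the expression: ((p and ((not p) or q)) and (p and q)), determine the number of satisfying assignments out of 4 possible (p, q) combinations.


Check all 4 assignments:
p=0, q=0: 0
p=0, q=1: 0
p=1, q=0: 0
p=1, q=1: 1
Count of True = 1

1


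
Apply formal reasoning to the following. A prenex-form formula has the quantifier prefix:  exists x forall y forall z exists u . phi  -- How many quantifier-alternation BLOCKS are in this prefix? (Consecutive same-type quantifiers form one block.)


Quantifier-type sequence: E A A E  (A=forall, E=exists)
Group into maximal same-type runs:
  Ex1 | Ax2 | Ex1
Number of blocks = 3

3


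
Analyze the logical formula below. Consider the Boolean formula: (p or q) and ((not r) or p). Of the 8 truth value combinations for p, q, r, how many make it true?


Evaluate all 8 assignments for p, q, r:
p=0, q=0, r=0: 0
p=0, q=0, r=1: 0
p=0, q=1, r=0: 1
p=0, q=1, r=1: 0
p=1, q=0, r=0: 1
p=1, q=0, r=1: 1
p=1, q=1, r=0: 1
p=1, q=1, r=1: 1
Satisfying count = 5

5


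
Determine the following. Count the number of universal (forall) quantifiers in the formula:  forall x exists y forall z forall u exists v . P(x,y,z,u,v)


Quantifier prefix: forall x exists y forall z forall u exists v
Mark each quantifier type:
  U E U U E
Universal count = 3, Existential count = 2
Asked for universal (forall) quantifiers: 3

3


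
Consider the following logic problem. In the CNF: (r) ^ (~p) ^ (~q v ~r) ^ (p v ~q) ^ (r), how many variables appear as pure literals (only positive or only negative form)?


Check each variable for pure literal status:
p: mixed (not pure)
q: pure negative
r: mixed (not pure)
Pure literal count = 1

1


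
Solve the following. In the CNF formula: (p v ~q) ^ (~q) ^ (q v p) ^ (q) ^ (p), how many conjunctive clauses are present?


A CNF formula is a conjunction of clauses.
Clauses are separated by ^.
Counting the conjuncts: 5 clauses.

5


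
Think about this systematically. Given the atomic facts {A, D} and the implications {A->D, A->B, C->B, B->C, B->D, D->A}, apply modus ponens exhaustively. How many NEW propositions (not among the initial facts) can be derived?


Initial facts: {A, D}
Apply modus ponens to closure:
  A and A->B  =>  B
  B and B->C  =>  C
Final known: {A, B, C, D}
New propositions: {B, C}
Count = 2

2


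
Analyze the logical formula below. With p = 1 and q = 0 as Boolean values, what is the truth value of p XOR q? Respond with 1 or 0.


p = 1, q = 0
Operation: p XOR q
Evaluate: 1 XOR 0 = 1

1


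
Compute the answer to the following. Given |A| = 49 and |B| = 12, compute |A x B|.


The Cartesian product A x B contains all ordered pairs (a, b).
|A x B| = |A| * |B| = 49 * 12 = 588

588


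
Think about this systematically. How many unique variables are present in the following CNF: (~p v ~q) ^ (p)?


Identify each variable that appears in the formula.
Variables found: p, q
Count = 2

2


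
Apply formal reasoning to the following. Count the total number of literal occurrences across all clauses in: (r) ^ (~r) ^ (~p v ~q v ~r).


Counting literals in each clause:
Clause 1: 1 literal(s)
Clause 2: 1 literal(s)
Clause 3: 3 literal(s)
Total = 5

5


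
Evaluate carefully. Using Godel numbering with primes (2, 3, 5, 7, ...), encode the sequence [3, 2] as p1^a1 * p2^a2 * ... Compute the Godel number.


Encode each element as an exponent of the corresponding prime:
  2^3 = 8
  3^2 = 9
Product = 8 * 9 = 72

72


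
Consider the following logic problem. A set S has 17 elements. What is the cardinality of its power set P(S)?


The power set of a set with n elements has 2^n elements.
|P(S)| = 2^17 = 131072

131072


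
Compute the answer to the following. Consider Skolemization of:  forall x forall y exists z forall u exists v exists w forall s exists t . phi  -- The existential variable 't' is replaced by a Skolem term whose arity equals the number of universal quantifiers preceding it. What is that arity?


Quantifier prefix: forall x forall y exists z forall u exists v exists w forall s exists t
't' is existentially quantified at position 8.
Universal variables preceding it: x, y, u, s
Skolem function arity = 4

4


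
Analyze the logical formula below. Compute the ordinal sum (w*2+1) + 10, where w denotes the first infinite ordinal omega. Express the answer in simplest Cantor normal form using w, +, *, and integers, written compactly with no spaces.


Compute (w*2+1) + 10.
Ordinal + is associative but NOT commutative; for finite n>0, n + w = w but w + n stays w+n.
By associativity: (w*2+1) + 10 = w*2 + (1+10) = w*2+11.
Result = w*2+11

w*2+11


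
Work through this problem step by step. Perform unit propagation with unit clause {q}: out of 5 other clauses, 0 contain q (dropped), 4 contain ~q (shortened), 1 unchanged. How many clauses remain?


Satisfied (removed): 0
Shortened (remain): 4
Unchanged (remain): 1
Remaining = 4 + 1 = 5

5


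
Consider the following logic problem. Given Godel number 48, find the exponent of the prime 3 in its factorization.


Factorize 48 by dividing by 3 repeatedly.
Division steps: 3 divides 48 exactly 1 time(s).
Exponent of 3 = 1

1


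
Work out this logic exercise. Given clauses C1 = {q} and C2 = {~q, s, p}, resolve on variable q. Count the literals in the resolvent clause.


Remove q from C1 and ~q from C2.
C1 remainder: {}
C2 remainder: {s, p}
Union (resolvent): {p, s}
Resolvent has 2 literal(s).

2


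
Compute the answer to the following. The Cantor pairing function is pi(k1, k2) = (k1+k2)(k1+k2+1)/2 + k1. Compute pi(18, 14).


k1 + k2 = 32
(k1+k2)(k1+k2+1)/2 = 32 * 33 / 2 = 528
pi = 528 + 18 = 546

546


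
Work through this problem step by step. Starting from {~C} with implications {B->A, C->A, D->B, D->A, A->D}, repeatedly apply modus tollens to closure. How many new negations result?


Initial negated facts: {~C}
Apply modus tollens to closure:
  (no implication fires)
Final negated: {~C}
New negations: {(none)}
Count = 0

0


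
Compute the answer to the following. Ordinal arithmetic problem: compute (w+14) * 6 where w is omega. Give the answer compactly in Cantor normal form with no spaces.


Compute (w+14) * 6.
Ordinal * is associative and left-distributive over +, but NOT commutative; for finite n>1, n*w = w but w*n stays w*n.
(w+14) * 6 = (w+14) repeated 6 times. Each intermediate +14 is absorbed by the following w; only the last survives: w*6+14.
Result = w*6+14

w*6+14


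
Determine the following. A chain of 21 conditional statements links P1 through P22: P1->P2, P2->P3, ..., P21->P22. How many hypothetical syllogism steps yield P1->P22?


With 21 implications in a chain connecting 22 propositions:
P1->P2, P2->P3, ..., P21->P22
Steps needed = (number of implications) - 1 = 21 - 1 = 20

20


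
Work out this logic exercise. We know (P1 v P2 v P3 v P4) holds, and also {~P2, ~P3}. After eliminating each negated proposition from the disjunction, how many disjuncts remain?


Original disjuncts (4): P1, P2, P3, P4
Negated (eliminate): ~P2, ~P3
Remaining disjuncts: P1, P4
Count = 4 - 2 = 2

2


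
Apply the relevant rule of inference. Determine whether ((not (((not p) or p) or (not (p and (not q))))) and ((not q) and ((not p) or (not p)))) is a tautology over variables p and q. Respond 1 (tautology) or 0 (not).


Check all 4 assignments:
p=0, q=0: 0
p=0, q=1: 0
p=1, q=0: 0
p=1, q=1: 0
Satisfying count = 0/4.
Tautology iff count = 4: no.

0


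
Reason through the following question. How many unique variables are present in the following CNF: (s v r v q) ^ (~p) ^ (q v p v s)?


Identify each variable that appears in the formula.
Variables found: p, q, r, s
Count = 4

4


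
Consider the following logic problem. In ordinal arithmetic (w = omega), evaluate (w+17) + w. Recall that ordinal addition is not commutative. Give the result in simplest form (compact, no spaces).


Compute (w+17) + w.
Ordinal + is associative but NOT commutative; for finite n>0, n + w = w but w + n stays w+n.
(w+17) + w = w + (17+w) = w + w = w*2 (the finite tail 17 is absorbed by the right w).
Result = w*2

w*2


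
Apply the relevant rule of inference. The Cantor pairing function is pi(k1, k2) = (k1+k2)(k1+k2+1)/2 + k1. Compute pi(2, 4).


k1 + k2 = 6
(k1+k2)(k1+k2+1)/2 = 6 * 7 / 2 = 21
pi = 21 + 2 = 23

23


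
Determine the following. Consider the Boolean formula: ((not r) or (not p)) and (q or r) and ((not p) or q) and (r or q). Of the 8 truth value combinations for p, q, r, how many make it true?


Evaluate all 8 assignments for p, q, r:
p=0, q=0, r=0: 0
p=0, q=0, r=1: 1
p=0, q=1, r=0: 1
p=0, q=1, r=1: 1
p=1, q=0, r=0: 0
p=1, q=0, r=1: 0
p=1, q=1, r=0: 1
p=1, q=1, r=1: 0
Satisfying count = 4

4


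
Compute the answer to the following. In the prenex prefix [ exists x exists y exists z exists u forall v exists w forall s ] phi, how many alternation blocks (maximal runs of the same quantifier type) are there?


Quantifier-type sequence: E E E E A E A  (A=forall, E=exists)
Group into maximal same-type runs:
  Ex4 | Ax1 | Ex1 | Ax1
Number of blocks = 4

4


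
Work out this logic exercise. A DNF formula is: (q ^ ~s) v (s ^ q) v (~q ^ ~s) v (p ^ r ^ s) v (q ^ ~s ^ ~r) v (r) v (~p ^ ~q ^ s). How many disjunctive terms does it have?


A DNF formula is a disjunction of terms (conjunctions).
Terms are separated by v.
Counting the disjuncts: 7 terms.

7


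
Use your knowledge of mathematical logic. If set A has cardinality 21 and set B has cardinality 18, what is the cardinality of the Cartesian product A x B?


The Cartesian product A x B contains all ordered pairs (a, b).
|A x B| = |A| * |B| = 21 * 18 = 378

378


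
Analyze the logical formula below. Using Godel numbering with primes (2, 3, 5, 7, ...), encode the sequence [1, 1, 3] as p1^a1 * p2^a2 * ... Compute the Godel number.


Encode each element as an exponent of the corresponding prime:
  2^1 = 2
  3^1 = 3
  5^3 = 125
Product = 2 * 3 * 125 = 750

750


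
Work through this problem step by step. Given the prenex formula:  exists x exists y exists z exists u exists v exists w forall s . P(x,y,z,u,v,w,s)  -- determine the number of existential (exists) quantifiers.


Quantifier prefix: exists x exists y exists z exists u exists v exists w forall s
Mark each quantifier type:
  E E E E E E U
Universal count = 1, Existential count = 6
Asked for existential (exists) quantifiers: 6

6


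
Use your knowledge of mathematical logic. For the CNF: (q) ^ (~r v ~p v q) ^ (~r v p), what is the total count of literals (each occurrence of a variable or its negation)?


Counting literals in each clause:
Clause 1: 1 literal(s)
Clause 2: 3 literal(s)
Clause 3: 2 literal(s)
Total = 6

6


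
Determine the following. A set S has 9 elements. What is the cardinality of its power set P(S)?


The power set of a set with n elements has 2^n elements.
|P(S)| = 2^9 = 512

512


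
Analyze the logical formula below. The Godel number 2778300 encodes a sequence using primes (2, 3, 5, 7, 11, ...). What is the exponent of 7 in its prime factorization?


Factorize 2778300 by dividing by 7 repeatedly.
Division steps: 7 divides 2778300 exactly 3 time(s).
Exponent of 7 = 3

3


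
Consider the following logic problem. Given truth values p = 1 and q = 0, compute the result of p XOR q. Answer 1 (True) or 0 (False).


p = 1, q = 0
Operation: p XOR q
Evaluate: 1 XOR 0 = 1

1


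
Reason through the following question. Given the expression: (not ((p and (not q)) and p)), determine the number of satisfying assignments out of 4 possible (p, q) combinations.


Check all 4 assignments:
p=0, q=0: 1
p=0, q=1: 1
p=1, q=0: 0
p=1, q=1: 1
Count of True = 3

3


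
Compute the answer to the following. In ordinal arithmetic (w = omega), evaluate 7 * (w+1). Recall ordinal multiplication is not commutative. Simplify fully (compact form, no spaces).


Compute 7 * (w+1).
Ordinal * is associative and left-distributive over +, but NOT commutative; for finite n>1, n*w = w but w*n stays w*n.
By left-distributivity: 7 * (w+1) = 7*w + 7*1 = w + 7 = w+7.
Result = w+7

w+7


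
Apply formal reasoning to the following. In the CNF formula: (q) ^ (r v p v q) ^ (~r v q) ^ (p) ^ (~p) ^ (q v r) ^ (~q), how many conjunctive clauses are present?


A CNF formula is a conjunction of clauses.
Clauses are separated by ^.
Counting the conjuncts: 7 clauses.

7


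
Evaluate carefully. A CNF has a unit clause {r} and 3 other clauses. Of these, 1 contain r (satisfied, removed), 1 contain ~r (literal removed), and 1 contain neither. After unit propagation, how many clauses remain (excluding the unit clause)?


Satisfied (removed): 1
Shortened (remain): 1
Unchanged (remain): 1
Remaining = 1 + 1 = 2

2


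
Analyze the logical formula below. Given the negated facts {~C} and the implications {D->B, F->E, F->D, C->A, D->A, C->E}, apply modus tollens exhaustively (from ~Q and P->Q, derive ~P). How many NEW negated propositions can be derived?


Initial negated facts: {~C}
Apply modus tollens to closure:
  (no implication fires)
Final negated: {~C}
New negations: {(none)}
Count = 0

0


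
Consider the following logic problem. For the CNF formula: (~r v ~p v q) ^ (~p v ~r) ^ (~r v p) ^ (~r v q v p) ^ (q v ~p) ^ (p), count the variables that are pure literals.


Check each variable for pure literal status:
p: mixed (not pure)
q: pure positive
r: pure negative
Pure literal count = 2

2


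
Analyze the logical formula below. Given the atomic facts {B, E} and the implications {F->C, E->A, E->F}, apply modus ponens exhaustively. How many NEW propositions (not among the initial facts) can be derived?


Initial facts: {B, E}
Apply modus ponens to closure:
  E and E->A  =>  A
  E and E->F  =>  F
  F and F->C  =>  C
Final known: {A, B, C, E, F}
New propositions: {A, C, F}
Count = 3

3


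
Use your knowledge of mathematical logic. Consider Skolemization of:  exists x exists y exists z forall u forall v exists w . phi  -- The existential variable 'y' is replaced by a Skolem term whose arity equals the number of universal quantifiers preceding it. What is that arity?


Quantifier prefix: exists x exists y exists z forall u forall v exists w
'y' is existentially quantified at position 2.
No universal quantifiers precede it.
Skolem function arity = 0 (a Skolem constant)

0


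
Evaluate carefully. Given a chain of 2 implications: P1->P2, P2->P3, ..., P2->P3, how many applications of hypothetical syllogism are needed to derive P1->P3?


With 2 implications in a chain connecting 3 propositions:
P1->P2, P2->P3, ..., P2->P3
Steps needed = (number of implications) - 1 = 2 - 1 = 1

1


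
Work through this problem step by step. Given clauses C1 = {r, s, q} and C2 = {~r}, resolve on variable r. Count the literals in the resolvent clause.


Remove r from C1 and ~r from C2.
C1 remainder: {s, q}
C2 remainder: {}
Union (resolvent): {q, s}
Resolvent has 2 literal(s).

2


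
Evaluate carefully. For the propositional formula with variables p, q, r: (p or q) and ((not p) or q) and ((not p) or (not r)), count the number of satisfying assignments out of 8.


Evaluate all 8 assignments for p, q, r:
p=0, q=0, r=0: 0
p=0, q=0, r=1: 0
p=0, q=1, r=0: 1
p=0, q=1, r=1: 1
p=1, q=0, r=0: 0
p=1, q=0, r=1: 0
p=1, q=1, r=0: 1
p=1, q=1, r=1: 0
Satisfying count = 3

3


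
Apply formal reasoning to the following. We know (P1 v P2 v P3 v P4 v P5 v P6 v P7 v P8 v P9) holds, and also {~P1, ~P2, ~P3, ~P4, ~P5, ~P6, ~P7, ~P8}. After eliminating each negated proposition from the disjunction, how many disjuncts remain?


Original disjuncts (9): P1, P2, P3, P4, P5, P6, P7, P8, P9
Negated (eliminate): ~P1, ~P2, ~P3, ~P4, ~P5, ~P6, ~P7, ~P8
Remaining disjuncts: P9
Count = 9 - 8 = 1

1
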